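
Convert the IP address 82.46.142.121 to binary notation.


82 = 01010010
46 = 00101110
142 = 10001110
121 = 01111001
Binary: 01010010.00101110.10001110.01111001


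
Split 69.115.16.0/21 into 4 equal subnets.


New prefix = 21 + 2 = 23
Each subnet has 512 addresses
  69.115.16.0/23
  69.115.18.0/23
  69.115.20.0/23
  69.115.22.0/23
Subnets: 69.115.16.0/23, 69.115.18.0/23, 69.115.20.0/23, 69.115.22.0/23


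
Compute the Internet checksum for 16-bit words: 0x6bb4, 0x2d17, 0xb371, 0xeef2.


Sum all words (with carry folding):
+ 0x6bb4 = 0x6bb4
+ 0x2d17 = 0x98cb
+ 0xb371 = 0x4c3d
+ 0xeef2 = 0x3b30
One's complement: ~0x3b30
Checksum = 0xc4cf


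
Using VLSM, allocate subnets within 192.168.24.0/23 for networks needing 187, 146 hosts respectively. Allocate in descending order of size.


187 hosts -> /24 (254 usable): 192.168.24.0/24
146 hosts -> /24 (254 usable): 192.168.25.0/24
Allocation: 192.168.24.0/24 (187 hosts, 254 usable); 192.168.25.0/24 (146 hosts, 254 usable)


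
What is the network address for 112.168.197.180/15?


IP:   01110000.10101000.11000101.10110100
Mask: 11111111.11111110.00000000.00000000
AND operation:
Net:  01110000.10101000.00000000.00000000
Network: 112.168.0.0/15


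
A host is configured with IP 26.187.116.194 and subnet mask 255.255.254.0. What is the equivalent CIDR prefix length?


Binary: 11111111.11111111.11111110.00000000
Count leading 1s
Prefix: /23


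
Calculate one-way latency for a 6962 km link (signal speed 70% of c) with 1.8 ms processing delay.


Speed = 0.7 * 3e5 km/s = 210000 km/s
Propagation delay = 6962 / 210000 = 0.0332 s = 33.1524 ms
Processing delay = 1.8 ms
Total one-way latency = 34.9524 ms


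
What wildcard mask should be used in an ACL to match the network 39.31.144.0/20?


Subnet mask: 255.255.240.0
Wildcard = 255.255.255.255 - subnet mask
255 - 255 = 0
255 - 255 = 0
255 - 240 = 15
255 - 0 = 255
Wildcard: 0.0.15.255


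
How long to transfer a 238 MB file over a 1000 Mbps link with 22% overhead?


Effective throughput = 1000 * (1 - 22/100) = 780 Mbps
File size in Mb = 238 * 8 = 1904 Mb
Time = 1904 / 780
Time = 2.441 seconds


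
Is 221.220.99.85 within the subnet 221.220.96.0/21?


Subnet network: 221.220.96.0
Test IP AND mask: 221.220.96.0
Yes, 221.220.99.85 is in 221.220.96.0/21


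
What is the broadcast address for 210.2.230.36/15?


Network: 210.2.0.0/15
Host bits = 17
Set all host bits to 1:
Broadcast: 210.3.255.255


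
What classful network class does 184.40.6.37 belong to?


First octet: 184
Binary: 10111000
10xxxxxx -> Class B (128-191)
Class B, default mask 255.255.0.0 (/16)


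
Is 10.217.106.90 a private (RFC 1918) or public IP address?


RFC 1918 private ranges:
  10.0.0.0/8 (10.0.0.0 - 10.255.255.255)
  172.16.0.0/12 (172.16.0.0 - 172.31.255.255)
  192.168.0.0/16 (192.168.0.0 - 192.168.255.255)
Private (in 10.0.0.0/8)


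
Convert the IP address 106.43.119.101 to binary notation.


106 = 01101010
43 = 00101011
119 = 01110111
101 = 01100101
Binary: 01101010.00101011.01110111.01100101


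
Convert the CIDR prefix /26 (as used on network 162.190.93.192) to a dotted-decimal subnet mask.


/26 means 26 network bits, 6 host bits
Binary: 11111111111111111111111111000000
Mask: 255.255.255.192


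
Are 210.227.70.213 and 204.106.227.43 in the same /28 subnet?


Mask: 255.255.255.240
210.227.70.213 AND mask = 210.227.70.208
204.106.227.43 AND mask = 204.106.227.32
No, different subnets (210.227.70.208 vs 204.106.227.32)


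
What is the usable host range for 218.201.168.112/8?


Network: 218.0.0.0
Broadcast: 218.255.255.255
First usable = network + 1
Last usable = broadcast - 1
Range: 218.0.0.1 to 218.255.255.254


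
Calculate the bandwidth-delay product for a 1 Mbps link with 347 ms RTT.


BDP = bandwidth * RTT
= 1 Mbps * 347 ms
= 1 * 1e6 * 347 / 1000 bits
= 347000 bits
= 43375 bytes
= 42.3584 KB
BDP = 347000 bits (43375 bytes)


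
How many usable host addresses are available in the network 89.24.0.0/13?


Host bits = 32 - 13 = 19
Total addresses = 2^19 = 524288
Usable = total - 2 (network and broadcast)
Usable hosts: 524286


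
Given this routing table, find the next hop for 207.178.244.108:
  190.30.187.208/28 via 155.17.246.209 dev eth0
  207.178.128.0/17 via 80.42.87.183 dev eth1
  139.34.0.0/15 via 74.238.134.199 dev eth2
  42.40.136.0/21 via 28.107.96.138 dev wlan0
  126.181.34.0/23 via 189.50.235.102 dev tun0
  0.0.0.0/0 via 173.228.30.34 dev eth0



Longest prefix match for 207.178.244.108:
  /28 190.30.187.208: no
  /17 207.178.128.0: MATCH
  /15 139.34.0.0: no
  /21 42.40.136.0: no
  /23 126.181.34.0: no
  /0 0.0.0.0: MATCH
Selected: next-hop 80.42.87.183 via eth1 (matched /17)


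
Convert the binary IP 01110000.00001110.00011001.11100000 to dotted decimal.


01110000 = 112
00001110 = 14
00011001 = 25
11100000 = 224
IP: 112.14.25.224


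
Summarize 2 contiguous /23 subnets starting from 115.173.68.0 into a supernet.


Original prefix: /23
Number of subnets: 2 = 2^1
New prefix = 23 - 1 = 22
Supernet: 115.173.68.0/22


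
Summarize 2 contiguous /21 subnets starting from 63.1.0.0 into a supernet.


Original prefix: /21
Number of subnets: 2 = 2^1
New prefix = 21 - 1 = 20
Supernet: 63.1.0.0/20


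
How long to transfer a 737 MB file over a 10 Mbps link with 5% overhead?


Effective throughput = 10 * (1 - 5/100) = 9.5 Mbps
File size in Mb = 737 * 8 = 5896 Mb
Time = 5896 / 9.5
Time = 620.6316 seconds


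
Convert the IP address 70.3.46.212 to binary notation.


70 = 01000110
3 = 00000011
46 = 00101110
212 = 11010100
Binary: 01000110.00000011.00101110.11010100


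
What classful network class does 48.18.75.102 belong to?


First octet: 48
Binary: 00110000
0xxxxxxx -> Class A (1-126)
Class A, default mask 255.0.0.0 (/8)


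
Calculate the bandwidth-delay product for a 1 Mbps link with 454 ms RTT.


BDP = bandwidth * RTT
= 1 Mbps * 454 ms
= 1 * 1e6 * 454 / 1000 bits
= 454000 bits
= 56750 bytes
= 55.4199 KB
BDP = 454000 bits (56750 bytes)


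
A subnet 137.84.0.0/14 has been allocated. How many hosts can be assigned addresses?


Host bits = 32 - 14 = 18
Total addresses = 2^18 = 262144
Usable = total - 2 (network and broadcast)
Usable hosts: 262142


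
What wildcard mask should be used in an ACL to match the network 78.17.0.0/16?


Subnet mask: 255.255.0.0
Wildcard = 255.255.255.255 - subnet mask
255 - 255 = 0
255 - 255 = 0
255 - 0 = 255
255 - 0 = 255
Wildcard: 0.0.255.255


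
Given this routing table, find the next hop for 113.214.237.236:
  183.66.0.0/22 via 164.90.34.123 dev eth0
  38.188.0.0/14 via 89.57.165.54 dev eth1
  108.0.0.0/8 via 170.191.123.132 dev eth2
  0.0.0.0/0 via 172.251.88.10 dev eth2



Longest prefix match for 113.214.237.236:
  /22 183.66.0.0: no
  /14 38.188.0.0: no
  /8 108.0.0.0: no
  /0 0.0.0.0: MATCH
Selected: next-hop 172.251.88.10 via eth2 (matched /0)


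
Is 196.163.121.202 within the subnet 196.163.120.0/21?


Subnet network: 196.163.120.0
Test IP AND mask: 196.163.120.0
Yes, 196.163.121.202 is in 196.163.120.0/21


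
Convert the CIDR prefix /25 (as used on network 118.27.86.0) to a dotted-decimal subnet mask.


/25 means 25 network bits, 7 host bits
Binary: 11111111111111111111111110000000
Mask: 255.255.255.128


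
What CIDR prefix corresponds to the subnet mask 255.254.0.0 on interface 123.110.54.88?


Binary: 11111111.11111110.00000000.00000000
Count leading 1s
Prefix: /15


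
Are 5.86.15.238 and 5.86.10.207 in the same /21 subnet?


Mask: 255.255.248.0
5.86.15.238 AND mask = 5.86.8.0
5.86.10.207 AND mask = 5.86.8.0
Yes, same subnet (5.86.8.0)


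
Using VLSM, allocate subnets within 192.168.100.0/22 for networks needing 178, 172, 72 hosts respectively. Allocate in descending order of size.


178 hosts -> /24 (254 usable): 192.168.100.0/24
172 hosts -> /24 (254 usable): 192.168.101.0/24
72 hosts -> /25 (126 usable): 192.168.102.0/25
Allocation: 192.168.100.0/24 (178 hosts, 254 usable); 192.168.101.0/24 (172 hosts, 254 usable); 192.168.102.0/25 (72 hosts, 126 usable)


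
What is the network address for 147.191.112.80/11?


IP:   10010011.10111111.01110000.01010000
Mask: 11111111.11100000.00000000.00000000
AND operation:
Net:  10010011.10100000.00000000.00000000
Network: 147.160.0.0/11


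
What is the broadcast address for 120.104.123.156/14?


Network: 120.104.0.0/14
Host bits = 18
Set all host bits to 1:
Broadcast: 120.107.255.255


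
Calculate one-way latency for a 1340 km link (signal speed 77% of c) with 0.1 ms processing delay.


Speed = 0.77 * 3e5 km/s = 231000 km/s
Propagation delay = 1340 / 231000 = 0.0058 s = 5.8009 ms
Processing delay = 0.1 ms
Total one-way latency = 5.9009 ms


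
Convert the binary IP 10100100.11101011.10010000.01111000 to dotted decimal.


10100100 = 164
11101011 = 235
10010000 = 144
01111000 = 120
IP: 164.235.144.120


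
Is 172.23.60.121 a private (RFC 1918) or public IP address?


RFC 1918 private ranges:
  10.0.0.0/8 (10.0.0.0 - 10.255.255.255)
  172.16.0.0/12 (172.16.0.0 - 172.31.255.255)
  192.168.0.0/16 (192.168.0.0 - 192.168.255.255)
Private (in 172.16.0.0/12)


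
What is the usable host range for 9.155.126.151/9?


Network: 9.128.0.0
Broadcast: 9.255.255.255
First usable = network + 1
Last usable = broadcast - 1
Range: 9.128.0.1 to 9.255.255.254


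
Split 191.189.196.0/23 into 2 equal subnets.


New prefix = 23 + 1 = 24
Each subnet has 256 addresses
  191.189.196.0/24
  191.189.197.0/24
Subnets: 191.189.196.0/24, 191.189.197.0/24


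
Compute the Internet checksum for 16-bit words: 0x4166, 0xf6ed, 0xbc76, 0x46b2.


Sum all words (with carry folding):
+ 0x4166 = 0x4166
+ 0xf6ed = 0x3854
+ 0xbc76 = 0xf4ca
+ 0x46b2 = 0x3b7d
One's complement: ~0x3b7d
Checksum = 0xc482


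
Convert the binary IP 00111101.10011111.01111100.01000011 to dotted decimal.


00111101 = 61
10011111 = 159
01111100 = 124
01000011 = 67
IP: 61.159.124.67


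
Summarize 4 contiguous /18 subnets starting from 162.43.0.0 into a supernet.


Original prefix: /18
Number of subnets: 4 = 2^2
New prefix = 18 - 2 = 16
Supernet: 162.43.0.0/16


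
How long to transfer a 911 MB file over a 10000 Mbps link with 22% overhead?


Effective throughput = 10000 * (1 - 22/100) = 7800 Mbps
File size in Mb = 911 * 8 = 7288 Mb
Time = 7288 / 7800
Time = 0.9344 seconds


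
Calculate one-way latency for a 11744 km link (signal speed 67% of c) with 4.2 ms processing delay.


Speed = 0.67 * 3e5 km/s = 201000 km/s
Propagation delay = 11744 / 201000 = 0.0584 s = 58.4279 ms
Processing delay = 4.2 ms
Total one-way latency = 62.6279 ms


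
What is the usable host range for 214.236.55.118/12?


Network: 214.224.0.0
Broadcast: 214.239.255.255
First usable = network + 1
Last usable = broadcast - 1
Range: 214.224.0.1 to 214.239.255.254


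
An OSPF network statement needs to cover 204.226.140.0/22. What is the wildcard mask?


Subnet mask: 255.255.252.0
Wildcard = 255.255.255.255 - subnet mask
255 - 255 = 0
255 - 255 = 0
255 - 252 = 3
255 - 0 = 255
Wildcard: 0.0.3.255


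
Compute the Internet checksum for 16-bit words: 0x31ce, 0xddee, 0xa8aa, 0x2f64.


Sum all words (with carry folding):
+ 0x31ce = 0x31ce
+ 0xddee = 0x0fbd
+ 0xa8aa = 0xb867
+ 0x2f64 = 0xe7cb
One's complement: ~0xe7cb
Checksum = 0x1834


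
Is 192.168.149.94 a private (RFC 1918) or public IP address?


RFC 1918 private ranges:
  10.0.0.0/8 (10.0.0.0 - 10.255.255.255)
  172.16.0.0/12 (172.16.0.0 - 172.31.255.255)
  192.168.0.0/16 (192.168.0.0 - 192.168.255.255)
Private (in 192.168.0.0/16)


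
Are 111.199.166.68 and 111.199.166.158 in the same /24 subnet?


Mask: 255.255.255.0
111.199.166.68 AND mask = 111.199.166.0
111.199.166.158 AND mask = 111.199.166.0
Yes, same subnet (111.199.166.0)


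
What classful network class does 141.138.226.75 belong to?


First octet: 141
Binary: 10001101
10xxxxxx -> Class B (128-191)
Class B, default mask 255.255.0.0 (/16)


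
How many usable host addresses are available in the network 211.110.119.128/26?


Host bits = 32 - 26 = 6
Total addresses = 2^6 = 64
Usable = total - 2 (network and broadcast)
Usable hosts: 62


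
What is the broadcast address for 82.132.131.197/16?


Network: 82.132.0.0/16
Host bits = 16
Set all host bits to 1:
Broadcast: 82.132.255.255


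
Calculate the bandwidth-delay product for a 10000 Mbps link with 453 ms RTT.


BDP = bandwidth * RTT
= 10000 Mbps * 453 ms
= 10000 * 1e6 * 453 / 1000 bits
= 4530000000 bits
= 566250000 bytes
= 552978.5156 KB
BDP = 4530000000 bits (566250000 bytes)


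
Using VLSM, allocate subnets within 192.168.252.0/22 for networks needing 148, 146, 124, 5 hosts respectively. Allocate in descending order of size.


148 hosts -> /24 (254 usable): 192.168.252.0/24
146 hosts -> /24 (254 usable): 192.168.253.0/24
124 hosts -> /25 (126 usable): 192.168.254.0/25
5 hosts -> /29 (6 usable): 192.168.254.128/29
Allocation: 192.168.252.0/24 (148 hosts, 254 usable); 192.168.253.0/24 (146 hosts, 254 usable); 192.168.254.0/25 (124 hosts, 126 usable); 192.168.254.128/29 (5 hosts, 6 usable)


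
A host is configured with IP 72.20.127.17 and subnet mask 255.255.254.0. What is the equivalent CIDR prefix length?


Binary: 11111111.11111111.11111110.00000000
Count leading 1s
Prefix: /23


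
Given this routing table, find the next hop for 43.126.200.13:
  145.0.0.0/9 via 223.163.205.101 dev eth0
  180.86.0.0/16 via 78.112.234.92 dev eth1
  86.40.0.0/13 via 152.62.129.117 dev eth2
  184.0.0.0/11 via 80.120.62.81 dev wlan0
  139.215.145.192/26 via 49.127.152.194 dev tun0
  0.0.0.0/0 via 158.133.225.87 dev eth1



Longest prefix match for 43.126.200.13:
  /9 145.0.0.0: no
  /16 180.86.0.0: no
  /13 86.40.0.0: no
  /11 184.0.0.0: no
  /26 139.215.145.192: no
  /0 0.0.0.0: MATCH
Selected: next-hop 158.133.225.87 via eth1 (matched /0)


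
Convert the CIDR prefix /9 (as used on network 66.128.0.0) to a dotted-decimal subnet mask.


/9 means 9 network bits, 23 host bits
Binary: 11111111100000000000000000000000
Mask: 255.128.0.0


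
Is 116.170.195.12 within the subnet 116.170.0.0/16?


Subnet network: 116.170.0.0
Test IP AND mask: 116.170.0.0
Yes, 116.170.195.12 is in 116.170.0.0/16


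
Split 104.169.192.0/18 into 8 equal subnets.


New prefix = 18 + 3 = 21
Each subnet has 2048 addresses
  104.169.192.0/21
  104.169.200.0/21
  104.169.208.0/21
  104.169.216.0/21
  104.169.224.0/21
  104.169.232.0/21
  104.169.240.0/21
  104.169.248.0/21
Subnets: 104.169.192.0/21, 104.169.200.0/21, 104.169.208.0/21, 104.169.216.0/21, 104.169.224.0/21, 104.169.232.0/21, 104.169.240.0/21, 104.169.248.0/21


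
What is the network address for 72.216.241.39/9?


IP:   01001000.11011000.11110001.00100111
Mask: 11111111.10000000.00000000.00000000
AND operation:
Net:  01001000.10000000.00000000.00000000
Network: 72.128.0.0/9


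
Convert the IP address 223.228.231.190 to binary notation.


223 = 11011111
228 = 11100100
231 = 11100111
190 = 10111110
Binary: 11011111.11100100.11100111.10111110


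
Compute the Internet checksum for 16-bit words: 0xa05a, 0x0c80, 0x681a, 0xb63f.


Sum all words (with carry folding):
+ 0xa05a = 0xa05a
+ 0x0c80 = 0xacda
+ 0x681a = 0x14f5
+ 0xb63f = 0xcb34
One's complement: ~0xcb34
Checksum = 0x34cb


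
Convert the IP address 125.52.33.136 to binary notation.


125 = 01111101
52 = 00110100
33 = 00100001
136 = 10001000
Binary: 01111101.00110100.00100001.10001000


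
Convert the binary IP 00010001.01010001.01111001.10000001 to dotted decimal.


00010001 = 17
01010001 = 81
01111001 = 121
10000001 = 129
IP: 17.81.121.129


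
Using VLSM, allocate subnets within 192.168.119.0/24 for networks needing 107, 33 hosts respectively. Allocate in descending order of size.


107 hosts -> /25 (126 usable): 192.168.119.0/25
33 hosts -> /26 (62 usable): 192.168.119.128/26
Allocation: 192.168.119.0/25 (107 hosts, 126 usable); 192.168.119.128/26 (33 hosts, 62 usable)


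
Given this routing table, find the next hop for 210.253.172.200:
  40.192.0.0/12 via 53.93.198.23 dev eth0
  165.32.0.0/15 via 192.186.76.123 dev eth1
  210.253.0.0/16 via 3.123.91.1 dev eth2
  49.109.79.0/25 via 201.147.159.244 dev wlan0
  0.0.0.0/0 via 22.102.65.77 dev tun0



Longest prefix match for 210.253.172.200:
  /12 40.192.0.0: no
  /15 165.32.0.0: no
  /16 210.253.0.0: MATCH
  /25 49.109.79.0: no
  /0 0.0.0.0: MATCH
Selected: next-hop 3.123.91.1 via eth2 (matched /16)


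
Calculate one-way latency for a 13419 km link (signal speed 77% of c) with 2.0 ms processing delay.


Speed = 0.77 * 3e5 km/s = 231000 km/s
Propagation delay = 13419 / 231000 = 0.0581 s = 58.0909 ms
Processing delay = 2.0 ms
Total one-way latency = 60.0909 ms


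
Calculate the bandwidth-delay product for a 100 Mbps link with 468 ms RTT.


BDP = bandwidth * RTT
= 100 Mbps * 468 ms
= 100 * 1e6 * 468 / 1000 bits
= 46800000 bits
= 5850000 bytes
= 5712.8906 KB
BDP = 46800000 bits (5850000 bytes)


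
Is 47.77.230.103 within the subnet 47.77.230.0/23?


Subnet network: 47.77.230.0
Test IP AND mask: 47.77.230.0
Yes, 47.77.230.103 is in 47.77.230.0/23


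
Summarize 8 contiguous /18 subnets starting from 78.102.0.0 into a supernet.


Original prefix: /18
Number of subnets: 8 = 2^3
New prefix = 18 - 3 = 15
Supernet: 78.102.0.0/15


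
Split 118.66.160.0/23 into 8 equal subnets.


New prefix = 23 + 3 = 26
Each subnet has 64 addresses
  118.66.160.0/26
  118.66.160.64/26
  118.66.160.128/26
  118.66.160.192/26
  118.66.161.0/26
  118.66.161.64/26
  118.66.161.128/26
  118.66.161.192/26
Subnets: 118.66.160.0/26, 118.66.160.64/26, 118.66.160.128/26, 118.66.160.192/26, 118.66.161.0/26, 118.66.161.64/26, 118.66.161.128/26, 118.66.161.192/26


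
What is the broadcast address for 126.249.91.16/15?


Network: 126.248.0.0/15
Host bits = 17
Set all host bits to 1:
Broadcast: 126.249.255.255


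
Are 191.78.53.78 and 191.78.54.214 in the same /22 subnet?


Mask: 255.255.252.0
191.78.53.78 AND mask = 191.78.52.0
191.78.54.214 AND mask = 191.78.52.0
Yes, same subnet (191.78.52.0)


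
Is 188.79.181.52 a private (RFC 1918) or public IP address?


RFC 1918 private ranges:
  10.0.0.0/8 (10.0.0.0 - 10.255.255.255)
  172.16.0.0/12 (172.16.0.0 - 172.31.255.255)
  192.168.0.0/16 (192.168.0.0 - 192.168.255.255)
Public (not in any RFC 1918 range)


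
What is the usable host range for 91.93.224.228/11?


Network: 91.64.0.0
Broadcast: 91.95.255.255
First usable = network + 1
Last usable = broadcast - 1
Range: 91.64.0.1 to 91.95.255.254


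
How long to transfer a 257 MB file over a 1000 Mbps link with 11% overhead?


Effective throughput = 1000 * (1 - 11/100) = 890 Mbps
File size in Mb = 257 * 8 = 2056 Mb
Time = 2056 / 890
Time = 2.3101 seconds


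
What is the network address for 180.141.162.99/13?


IP:   10110100.10001101.10100010.01100011
Mask: 11111111.11111000.00000000.00000000
AND operation:
Net:  10110100.10001000.00000000.00000000
Network: 180.136.0.0/13


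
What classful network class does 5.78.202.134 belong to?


First octet: 5
Binary: 00000101
0xxxxxxx -> Class A (1-126)
Class A, default mask 255.0.0.0 (/8)


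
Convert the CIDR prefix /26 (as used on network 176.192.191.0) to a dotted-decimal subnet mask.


/26 means 26 network bits, 6 host bits
Binary: 11111111111111111111111111000000
Mask: 255.255.255.192


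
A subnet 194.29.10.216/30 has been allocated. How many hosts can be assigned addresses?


Host bits = 32 - 30 = 2
Total addresses = 2^2 = 4
Usable = total - 2 (network and broadcast)
Usable hosts: 2


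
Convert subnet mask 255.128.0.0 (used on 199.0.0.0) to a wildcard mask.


Subnet mask: 255.128.0.0
Wildcard = 255.255.255.255 - subnet mask
255 - 255 = 0
255 - 128 = 127
255 - 0 = 255
255 - 0 = 255
Wildcard: 0.127.255.255


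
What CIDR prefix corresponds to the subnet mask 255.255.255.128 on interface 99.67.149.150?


Binary: 11111111.11111111.11111111.10000000
Count leading 1s
Prefix: /25


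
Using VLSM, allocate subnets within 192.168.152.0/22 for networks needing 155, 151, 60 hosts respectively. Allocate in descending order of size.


155 hosts -> /24 (254 usable): 192.168.152.0/24
151 hosts -> /24 (254 usable): 192.168.153.0/24
60 hosts -> /26 (62 usable): 192.168.154.0/26
Allocation: 192.168.152.0/24 (155 hosts, 254 usable); 192.168.153.0/24 (151 hosts, 254 usable); 192.168.154.0/26 (60 hosts, 62 usable)


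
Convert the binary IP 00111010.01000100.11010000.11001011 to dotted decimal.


00111010 = 58
01000100 = 68
11010000 = 208
11001011 = 203
IP: 58.68.208.203


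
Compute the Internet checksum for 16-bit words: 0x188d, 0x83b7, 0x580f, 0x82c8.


Sum all words (with carry folding):
+ 0x188d = 0x188d
+ 0x83b7 = 0x9c44
+ 0x580f = 0xf453
+ 0x82c8 = 0x771c
One's complement: ~0x771c
Checksum = 0x88e3


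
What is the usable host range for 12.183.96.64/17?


Network: 12.183.0.0
Broadcast: 12.183.127.255
First usable = network + 1
Last usable = broadcast - 1
Range: 12.183.0.1 to 12.183.127.254


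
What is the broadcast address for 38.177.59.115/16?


Network: 38.177.0.0/16
Host bits = 16
Set all host bits to 1:
Broadcast: 38.177.255.255


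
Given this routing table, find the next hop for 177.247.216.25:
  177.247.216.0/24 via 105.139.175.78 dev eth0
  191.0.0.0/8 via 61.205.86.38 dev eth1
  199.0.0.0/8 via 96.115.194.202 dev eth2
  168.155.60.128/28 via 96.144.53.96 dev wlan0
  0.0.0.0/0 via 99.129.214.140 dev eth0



Longest prefix match for 177.247.216.25:
  /24 177.247.216.0: MATCH
  /8 191.0.0.0: no
  /8 199.0.0.0: no
  /28 168.155.60.128: no
  /0 0.0.0.0: MATCH
Selected: next-hop 105.139.175.78 via eth0 (matched /24)


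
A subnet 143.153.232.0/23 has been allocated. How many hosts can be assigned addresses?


Host bits = 32 - 23 = 9
Total addresses = 2^9 = 512
Usable = total - 2 (network and broadcast)
Usable hosts: 510


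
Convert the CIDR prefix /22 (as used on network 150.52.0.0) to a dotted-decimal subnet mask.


/22 means 22 network bits, 10 host bits
Binary: 11111111111111111111110000000000
Mask: 255.255.252.0


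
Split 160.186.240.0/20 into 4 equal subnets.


New prefix = 20 + 2 = 22
Each subnet has 1024 addresses
  160.186.240.0/22
  160.186.244.0/22
  160.186.248.0/22
  160.186.252.0/22
Subnets: 160.186.240.0/22, 160.186.244.0/22, 160.186.248.0/22, 160.186.252.0/22


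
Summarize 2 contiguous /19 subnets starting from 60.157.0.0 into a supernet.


Original prefix: /19
Number of subnets: 2 = 2^1
New prefix = 19 - 1 = 18
Supernet: 60.157.0.0/18


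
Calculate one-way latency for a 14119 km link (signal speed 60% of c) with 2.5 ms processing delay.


Speed = 0.6 * 3e5 km/s = 180000 km/s
Propagation delay = 14119 / 180000 = 0.0784 s = 78.4389 ms
Processing delay = 2.5 ms
Total one-way latency = 80.9389 ms


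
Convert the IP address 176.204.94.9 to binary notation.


176 = 10110000
204 = 11001100
94 = 01011110
9 = 00001001
Binary: 10110000.11001100.01011110.00001001


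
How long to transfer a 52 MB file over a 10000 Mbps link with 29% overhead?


Effective throughput = 10000 * (1 - 29/100) = 7100 Mbps
File size in Mb = 52 * 8 = 416 Mb
Time = 416 / 7100
Time = 0.0586 seconds


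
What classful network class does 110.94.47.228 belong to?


First octet: 110
Binary: 01101110
0xxxxxxx -> Class A (1-126)
Class A, default mask 255.0.0.0 (/8)


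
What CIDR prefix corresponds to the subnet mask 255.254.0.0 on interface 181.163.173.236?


Binary: 11111111.11111110.00000000.00000000
Count leading 1s
Prefix: /15


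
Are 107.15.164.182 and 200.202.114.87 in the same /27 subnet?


Mask: 255.255.255.224
107.15.164.182 AND mask = 107.15.164.160
200.202.114.87 AND mask = 200.202.114.64
No, different subnets (107.15.164.160 vs 200.202.114.64)


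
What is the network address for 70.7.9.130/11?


IP:   01000110.00000111.00001001.10000010
Mask: 11111111.11100000.00000000.00000000
AND operation:
Net:  01000110.00000000.00000000.00000000
Network: 70.0.0.0/11


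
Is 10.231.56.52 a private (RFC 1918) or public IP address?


RFC 1918 private ranges:
  10.0.0.0/8 (10.0.0.0 - 10.255.255.255)
  172.16.0.0/12 (172.16.0.0 - 172.31.255.255)
  192.168.0.0/16 (192.168.0.0 - 192.168.255.255)
Private (in 10.0.0.0/8)


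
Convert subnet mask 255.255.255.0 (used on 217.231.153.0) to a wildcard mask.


Subnet mask: 255.255.255.0
Wildcard = 255.255.255.255 - subnet mask
255 - 255 = 0
255 - 255 = 0
255 - 255 = 0
255 - 0 = 255
Wildcard: 0.0.0.255


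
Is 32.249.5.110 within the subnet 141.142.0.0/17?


Subnet network: 141.142.0.0
Test IP AND mask: 32.249.0.0
No, 32.249.5.110 is not in 141.142.0.0/17


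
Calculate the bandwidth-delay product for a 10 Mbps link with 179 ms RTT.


BDP = bandwidth * RTT
= 10 Mbps * 179 ms
= 10 * 1e6 * 179 / 1000 bits
= 1790000 bits
= 223750 bytes
= 218.5059 KB
BDP = 1790000 bits (223750 bytes)


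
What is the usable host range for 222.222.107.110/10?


Network: 222.192.0.0
Broadcast: 222.255.255.255
First usable = network + 1
Last usable = broadcast - 1
Range: 222.192.0.1 to 222.255.255.254


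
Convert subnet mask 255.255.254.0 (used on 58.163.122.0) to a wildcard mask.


Subnet mask: 255.255.254.0
Wildcard = 255.255.255.255 - subnet mask
255 - 255 = 0
255 - 255 = 0
255 - 254 = 1
255 - 0 = 255
Wildcard: 0.0.1.255


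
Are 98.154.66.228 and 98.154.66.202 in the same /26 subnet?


Mask: 255.255.255.192
98.154.66.228 AND mask = 98.154.66.192
98.154.66.202 AND mask = 98.154.66.192
Yes, same subnet (98.154.66.192)


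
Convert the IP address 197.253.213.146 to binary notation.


197 = 11000101
253 = 11111101
213 = 11010101
146 = 10010010
Binary: 11000101.11111101.11010101.10010010


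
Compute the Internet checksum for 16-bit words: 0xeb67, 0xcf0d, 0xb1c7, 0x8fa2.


Sum all words (with carry folding):
+ 0xeb67 = 0xeb67
+ 0xcf0d = 0xba75
+ 0xb1c7 = 0x6c3d
+ 0x8fa2 = 0xfbdf
One's complement: ~0xfbdf
Checksum = 0x0420


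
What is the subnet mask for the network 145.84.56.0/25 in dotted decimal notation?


/25 means 25 network bits, 7 host bits
Binary: 11111111111111111111111110000000
Mask: 255.255.255.128


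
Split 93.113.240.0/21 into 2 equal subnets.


New prefix = 21 + 1 = 22
Each subnet has 1024 addresses
  93.113.240.0/22
  93.113.244.0/22
Subnets: 93.113.240.0/22, 93.113.244.0/22


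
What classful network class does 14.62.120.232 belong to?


First octet: 14
Binary: 00001110
0xxxxxxx -> Class A (1-126)
Class A, default mask 255.0.0.0 (/8)


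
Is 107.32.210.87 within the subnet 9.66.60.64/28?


Subnet network: 9.66.60.64
Test IP AND mask: 107.32.210.80
No, 107.32.210.87 is not in 9.66.60.64/28


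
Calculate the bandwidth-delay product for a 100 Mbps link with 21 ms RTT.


BDP = bandwidth * RTT
= 100 Mbps * 21 ms
= 100 * 1e6 * 21 / 1000 bits
= 2100000 bits
= 262500 bytes
= 256.3477 KB
BDP = 2100000 bits (262500 bytes)


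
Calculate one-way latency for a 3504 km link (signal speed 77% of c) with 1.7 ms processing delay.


Speed = 0.77 * 3e5 km/s = 231000 km/s
Propagation delay = 3504 / 231000 = 0.0152 s = 15.1688 ms
Processing delay = 1.7 ms
Total one-way latency = 16.8688 ms


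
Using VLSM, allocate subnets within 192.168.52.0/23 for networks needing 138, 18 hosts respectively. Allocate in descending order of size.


138 hosts -> /24 (254 usable): 192.168.52.0/24
18 hosts -> /27 (30 usable): 192.168.53.0/27
Allocation: 192.168.52.0/24 (138 hosts, 254 usable); 192.168.53.0/27 (18 hosts, 30 usable)


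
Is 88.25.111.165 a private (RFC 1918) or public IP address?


RFC 1918 private ranges:
  10.0.0.0/8 (10.0.0.0 - 10.255.255.255)
  172.16.0.0/12 (172.16.0.0 - 172.31.255.255)
  192.168.0.0/16 (192.168.0.0 - 192.168.255.255)
Public (not in any RFC 1918 range)


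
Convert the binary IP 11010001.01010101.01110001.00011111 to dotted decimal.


11010001 = 209
01010101 = 85
01110001 = 113
00011111 = 31
IP: 209.85.113.31


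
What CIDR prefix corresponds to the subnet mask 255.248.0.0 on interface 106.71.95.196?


Binary: 11111111.11111000.00000000.00000000
Count leading 1s
Prefix: /13


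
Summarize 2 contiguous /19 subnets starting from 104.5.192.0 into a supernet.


Original prefix: /19
Number of subnets: 2 = 2^1
New prefix = 19 - 1 = 18
Supernet: 104.5.192.0/18


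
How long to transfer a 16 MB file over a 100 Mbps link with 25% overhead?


Effective throughput = 100 * (1 - 25/100) = 75 Mbps
File size in Mb = 16 * 8 = 128 Mb
Time = 128 / 75
Time = 1.7067 seconds


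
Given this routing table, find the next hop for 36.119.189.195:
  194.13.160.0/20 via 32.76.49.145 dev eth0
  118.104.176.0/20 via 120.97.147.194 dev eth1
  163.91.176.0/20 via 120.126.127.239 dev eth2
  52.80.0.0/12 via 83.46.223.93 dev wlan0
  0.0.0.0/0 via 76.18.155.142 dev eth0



Longest prefix match for 36.119.189.195:
  /20 194.13.160.0: no
  /20 118.104.176.0: no
  /20 163.91.176.0: no
  /12 52.80.0.0: no
  /0 0.0.0.0: MATCH
Selected: next-hop 76.18.155.142 via eth0 (matched /0)


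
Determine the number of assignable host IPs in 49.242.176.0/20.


Host bits = 32 - 20 = 12
Total addresses = 2^12 = 4096
Usable = total - 2 (network and broadcast)
Usable hosts: 4094


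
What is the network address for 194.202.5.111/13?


IP:   11000010.11001010.00000101.01101111
Mask: 11111111.11111000.00000000.00000000
AND operation:
Net:  11000010.11001000.00000000.00000000
Network: 194.200.0.0/13


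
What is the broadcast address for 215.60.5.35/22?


Network: 215.60.4.0/22
Host bits = 10
Set all host bits to 1:
Broadcast: 215.60.7.255


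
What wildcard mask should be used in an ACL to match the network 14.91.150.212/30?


Subnet mask: 255.255.255.252
Wildcard = 255.255.255.255 - subnet mask
255 - 255 = 0
255 - 255 = 0
255 - 255 = 0
255 - 252 = 3
Wildcard: 0.0.0.3


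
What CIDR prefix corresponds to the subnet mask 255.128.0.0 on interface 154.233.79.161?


Binary: 11111111.10000000.00000000.00000000
Count leading 1s
Prefix: /9


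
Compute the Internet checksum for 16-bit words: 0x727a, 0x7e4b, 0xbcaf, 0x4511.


Sum all words (with carry folding):
+ 0x727a = 0x727a
+ 0x7e4b = 0xf0c5
+ 0xbcaf = 0xad75
+ 0x4511 = 0xf286
One's complement: ~0xf286
Checksum = 0x0d79


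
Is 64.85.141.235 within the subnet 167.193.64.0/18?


Subnet network: 167.193.64.0
Test IP AND mask: 64.85.128.0
No, 64.85.141.235 is not in 167.193.64.0/18


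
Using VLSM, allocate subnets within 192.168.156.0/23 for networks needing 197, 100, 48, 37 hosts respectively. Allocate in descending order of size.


197 hosts -> /24 (254 usable): 192.168.156.0/24
100 hosts -> /25 (126 usable): 192.168.157.0/25
48 hosts -> /26 (62 usable): 192.168.157.128/26
37 hosts -> /26 (62 usable): 192.168.157.192/26
Allocation: 192.168.156.0/24 (197 hosts, 254 usable); 192.168.157.0/25 (100 hosts, 126 usable); 192.168.157.128/26 (48 hosts, 62 usable); 192.168.157.192/26 (37 hosts, 62 usable)


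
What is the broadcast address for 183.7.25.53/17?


Network: 183.7.0.0/17
Host bits = 15
Set all host bits to 1:
Broadcast: 183.7.127.255


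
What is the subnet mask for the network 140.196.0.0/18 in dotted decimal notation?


/18 means 18 network bits, 14 host bits
Binary: 11111111111111111100000000000000
Mask: 255.255.192.0


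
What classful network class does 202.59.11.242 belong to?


First octet: 202
Binary: 11001010
110xxxxx -> Class C (192-223)
Class C, default mask 255.255.255.0 (/24)


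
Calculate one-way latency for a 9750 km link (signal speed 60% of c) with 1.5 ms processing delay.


Speed = 0.6 * 3e5 km/s = 180000 km/s
Propagation delay = 9750 / 180000 = 0.0542 s = 54.1667 ms
Processing delay = 1.5 ms
Total one-way latency = 55.6667 ms


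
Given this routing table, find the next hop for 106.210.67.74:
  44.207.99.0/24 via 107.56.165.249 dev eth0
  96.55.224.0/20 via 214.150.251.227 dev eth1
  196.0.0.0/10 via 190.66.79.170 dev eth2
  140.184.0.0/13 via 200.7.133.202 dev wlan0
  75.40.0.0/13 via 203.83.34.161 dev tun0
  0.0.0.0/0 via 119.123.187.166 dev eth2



Longest prefix match for 106.210.67.74:
  /24 44.207.99.0: no
  /20 96.55.224.0: no
  /10 196.0.0.0: no
  /13 140.184.0.0: no
  /13 75.40.0.0: no
  /0 0.0.0.0: MATCH
Selected: next-hop 119.123.187.166 via eth2 (matched /0)


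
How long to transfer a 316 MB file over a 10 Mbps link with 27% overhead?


Effective throughput = 10 * (1 - 27/100) = 7.3 Mbps
File size in Mb = 316 * 8 = 2528 Mb
Time = 2528 / 7.3
Time = 346.3014 seconds


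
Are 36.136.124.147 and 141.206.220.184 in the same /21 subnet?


Mask: 255.255.248.0
36.136.124.147 AND mask = 36.136.120.0
141.206.220.184 AND mask = 141.206.216.0
No, different subnets (36.136.120.0 vs 141.206.216.0)


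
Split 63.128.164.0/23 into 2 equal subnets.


New prefix = 23 + 1 = 24
Each subnet has 256 addresses
  63.128.164.0/24
  63.128.165.0/24
Subnets: 63.128.164.0/24, 63.128.165.0/24


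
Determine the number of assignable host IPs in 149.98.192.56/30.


Host bits = 32 - 30 = 2
Total addresses = 2^2 = 4
Usable = total - 2 (network and broadcast)
Usable hosts: 2


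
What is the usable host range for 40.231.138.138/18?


Network: 40.231.128.0
Broadcast: 40.231.191.255
First usable = network + 1
Last usable = broadcast - 1
Range: 40.231.128.1 to 40.231.191.254


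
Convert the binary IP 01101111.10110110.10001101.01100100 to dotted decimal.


01101111 = 111
10110110 = 182
10001101 = 141
01100100 = 100
IP: 111.182.141.100


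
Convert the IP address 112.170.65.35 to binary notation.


112 = 01110000
170 = 10101010
65 = 01000001
35 = 00100011
Binary: 01110000.10101010.01000001.00100011


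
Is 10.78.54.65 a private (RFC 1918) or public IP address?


RFC 1918 private ranges:
  10.0.0.0/8 (10.0.0.0 - 10.255.255.255)
  172.16.0.0/12 (172.16.0.0 - 172.31.255.255)
  192.168.0.0/16 (192.168.0.0 - 192.168.255.255)
Private (in 10.0.0.0/8)


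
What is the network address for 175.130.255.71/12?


IP:   10101111.10000010.11111111.01000111
Mask: 11111111.11110000.00000000.00000000
AND operation:
Net:  10101111.10000000.00000000.00000000
Network: 175.128.0.0/12


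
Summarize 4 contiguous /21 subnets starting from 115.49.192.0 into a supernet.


Original prefix: /21
Number of subnets: 4 = 2^2
New prefix = 21 - 2 = 19
Supernet: 115.49.192.0/19


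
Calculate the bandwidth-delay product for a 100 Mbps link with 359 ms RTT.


BDP = bandwidth * RTT
= 100 Mbps * 359 ms
= 100 * 1e6 * 359 / 1000 bits
= 35900000 bits
= 4487500 bytes
= 4382.3242 KB
BDP = 35900000 bits (4487500 bytes)


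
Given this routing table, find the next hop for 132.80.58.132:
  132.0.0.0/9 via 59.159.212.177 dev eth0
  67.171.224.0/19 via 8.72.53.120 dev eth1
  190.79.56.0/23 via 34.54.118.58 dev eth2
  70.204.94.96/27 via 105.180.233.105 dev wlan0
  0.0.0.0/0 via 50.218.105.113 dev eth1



Longest prefix match for 132.80.58.132:
  /9 132.0.0.0: MATCH
  /19 67.171.224.0: no
  /23 190.79.56.0: no
  /27 70.204.94.96: no
  /0 0.0.0.0: MATCH
Selected: next-hop 59.159.212.177 via eth0 (matched /9)


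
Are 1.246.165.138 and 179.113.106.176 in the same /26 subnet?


Mask: 255.255.255.192
1.246.165.138 AND mask = 1.246.165.128
179.113.106.176 AND mask = 179.113.106.128
No, different subnets (1.246.165.128 vs 179.113.106.128)


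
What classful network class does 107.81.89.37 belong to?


First octet: 107
Binary: 01101011
0xxxxxxx -> Class A (1-126)
Class A, default mask 255.0.0.0 (/8)


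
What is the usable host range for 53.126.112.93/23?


Network: 53.126.112.0
Broadcast: 53.126.113.255
First usable = network + 1
Last usable = broadcast - 1
Range: 53.126.112.1 to 53.126.113.254


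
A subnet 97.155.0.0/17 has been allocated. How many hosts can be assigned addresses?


Host bits = 32 - 17 = 15
Total addresses = 2^15 = 32768
Usable = total - 2 (network and broadcast)
Usable hosts: 32766


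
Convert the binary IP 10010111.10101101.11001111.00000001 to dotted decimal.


10010111 = 151
10101101 = 173
11001111 = 207
00000001 = 1
IP: 151.173.207.1


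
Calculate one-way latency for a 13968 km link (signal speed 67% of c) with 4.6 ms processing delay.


Speed = 0.67 * 3e5 km/s = 201000 km/s
Propagation delay = 13968 / 201000 = 0.0695 s = 69.4925 ms
Processing delay = 4.6 ms
Total one-way latency = 74.0925 ms


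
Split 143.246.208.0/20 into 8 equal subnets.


New prefix = 20 + 3 = 23
Each subnet has 512 addresses
  143.246.208.0/23
  143.246.210.0/23
  143.246.212.0/23
  143.246.214.0/23
  143.246.216.0/23
  143.246.218.0/23
  143.246.220.0/23
  143.246.222.0/23
Subnets: 143.246.208.0/23, 143.246.210.0/23, 143.246.212.0/23, 143.246.214.0/23, 143.246.216.0/23, 143.246.218.0/23, 143.246.220.0/23, 143.246.222.0/23


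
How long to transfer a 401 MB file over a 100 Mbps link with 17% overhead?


Effective throughput = 100 * (1 - 17/100) = 83 Mbps
File size in Mb = 401 * 8 = 3208 Mb
Time = 3208 / 83
Time = 38.6506 seconds


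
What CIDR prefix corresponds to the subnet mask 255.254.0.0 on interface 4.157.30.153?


Binary: 11111111.11111110.00000000.00000000
Count leading 1s
Prefix: /15


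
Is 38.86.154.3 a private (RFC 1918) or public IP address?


RFC 1918 private ranges:
  10.0.0.0/8 (10.0.0.0 - 10.255.255.255)
  172.16.0.0/12 (172.16.0.0 - 172.31.255.255)
  192.168.0.0/16 (192.168.0.0 - 192.168.255.255)
Public (not in any RFC 1918 range)


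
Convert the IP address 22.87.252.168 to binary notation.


22 = 00010110
87 = 01010111
252 = 11111100
168 = 10101000
Binary: 00010110.01010111.11111100.10101000


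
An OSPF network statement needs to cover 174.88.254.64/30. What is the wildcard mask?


Subnet mask: 255.255.255.252
Wildcard = 255.255.255.255 - subnet mask
255 - 255 = 0
255 - 255 = 0
255 - 255 = 0
255 - 252 = 3
Wildcard: 0.0.0.3


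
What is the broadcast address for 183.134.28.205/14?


Network: 183.132.0.0/14
Host bits = 18
Set all host bits to 1:
Broadcast: 183.135.255.255


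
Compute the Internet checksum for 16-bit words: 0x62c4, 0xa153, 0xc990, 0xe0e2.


Sum all words (with carry folding):
+ 0x62c4 = 0x62c4
+ 0xa153 = 0x0418
+ 0xc990 = 0xcda8
+ 0xe0e2 = 0xae8b
One's complement: ~0xae8b
Checksum = 0x5174


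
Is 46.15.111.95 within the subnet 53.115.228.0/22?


Subnet network: 53.115.228.0
Test IP AND mask: 46.15.108.0
No, 46.15.111.95 is not in 53.115.228.0/22


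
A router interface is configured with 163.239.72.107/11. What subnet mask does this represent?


/11 means 11 network bits, 21 host bits
Binary: 11111111111000000000000000000000
Mask: 255.224.0.0


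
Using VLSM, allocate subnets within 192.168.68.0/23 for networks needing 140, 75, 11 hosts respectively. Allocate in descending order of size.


140 hosts -> /24 (254 usable): 192.168.68.0/24
75 hosts -> /25 (126 usable): 192.168.69.0/25
11 hosts -> /28 (14 usable): 192.168.69.128/28
Allocation: 192.168.68.0/24 (140 hosts, 254 usable); 192.168.69.0/25 (75 hosts, 126 usable); 192.168.69.128/28 (11 hosts, 14 usable)


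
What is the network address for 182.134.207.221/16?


IP:   10110110.10000110.11001111.11011101
Mask: 11111111.11111111.00000000.00000000
AND operation:
Net:  10110110.10000110.00000000.00000000
Network: 182.134.0.0/16


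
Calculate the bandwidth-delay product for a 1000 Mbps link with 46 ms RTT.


BDP = bandwidth * RTT
= 1000 Mbps * 46 ms
= 1000 * 1e6 * 46 / 1000 bits
= 46000000 bits
= 5750000 bytes
= 5615.2344 KB
BDP = 46000000 bits (5750000 bytes)


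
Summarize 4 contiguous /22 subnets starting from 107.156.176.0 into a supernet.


Original prefix: /22
Number of subnets: 4 = 2^2
New prefix = 22 - 2 = 20
Supernet: 107.156.176.0/20
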